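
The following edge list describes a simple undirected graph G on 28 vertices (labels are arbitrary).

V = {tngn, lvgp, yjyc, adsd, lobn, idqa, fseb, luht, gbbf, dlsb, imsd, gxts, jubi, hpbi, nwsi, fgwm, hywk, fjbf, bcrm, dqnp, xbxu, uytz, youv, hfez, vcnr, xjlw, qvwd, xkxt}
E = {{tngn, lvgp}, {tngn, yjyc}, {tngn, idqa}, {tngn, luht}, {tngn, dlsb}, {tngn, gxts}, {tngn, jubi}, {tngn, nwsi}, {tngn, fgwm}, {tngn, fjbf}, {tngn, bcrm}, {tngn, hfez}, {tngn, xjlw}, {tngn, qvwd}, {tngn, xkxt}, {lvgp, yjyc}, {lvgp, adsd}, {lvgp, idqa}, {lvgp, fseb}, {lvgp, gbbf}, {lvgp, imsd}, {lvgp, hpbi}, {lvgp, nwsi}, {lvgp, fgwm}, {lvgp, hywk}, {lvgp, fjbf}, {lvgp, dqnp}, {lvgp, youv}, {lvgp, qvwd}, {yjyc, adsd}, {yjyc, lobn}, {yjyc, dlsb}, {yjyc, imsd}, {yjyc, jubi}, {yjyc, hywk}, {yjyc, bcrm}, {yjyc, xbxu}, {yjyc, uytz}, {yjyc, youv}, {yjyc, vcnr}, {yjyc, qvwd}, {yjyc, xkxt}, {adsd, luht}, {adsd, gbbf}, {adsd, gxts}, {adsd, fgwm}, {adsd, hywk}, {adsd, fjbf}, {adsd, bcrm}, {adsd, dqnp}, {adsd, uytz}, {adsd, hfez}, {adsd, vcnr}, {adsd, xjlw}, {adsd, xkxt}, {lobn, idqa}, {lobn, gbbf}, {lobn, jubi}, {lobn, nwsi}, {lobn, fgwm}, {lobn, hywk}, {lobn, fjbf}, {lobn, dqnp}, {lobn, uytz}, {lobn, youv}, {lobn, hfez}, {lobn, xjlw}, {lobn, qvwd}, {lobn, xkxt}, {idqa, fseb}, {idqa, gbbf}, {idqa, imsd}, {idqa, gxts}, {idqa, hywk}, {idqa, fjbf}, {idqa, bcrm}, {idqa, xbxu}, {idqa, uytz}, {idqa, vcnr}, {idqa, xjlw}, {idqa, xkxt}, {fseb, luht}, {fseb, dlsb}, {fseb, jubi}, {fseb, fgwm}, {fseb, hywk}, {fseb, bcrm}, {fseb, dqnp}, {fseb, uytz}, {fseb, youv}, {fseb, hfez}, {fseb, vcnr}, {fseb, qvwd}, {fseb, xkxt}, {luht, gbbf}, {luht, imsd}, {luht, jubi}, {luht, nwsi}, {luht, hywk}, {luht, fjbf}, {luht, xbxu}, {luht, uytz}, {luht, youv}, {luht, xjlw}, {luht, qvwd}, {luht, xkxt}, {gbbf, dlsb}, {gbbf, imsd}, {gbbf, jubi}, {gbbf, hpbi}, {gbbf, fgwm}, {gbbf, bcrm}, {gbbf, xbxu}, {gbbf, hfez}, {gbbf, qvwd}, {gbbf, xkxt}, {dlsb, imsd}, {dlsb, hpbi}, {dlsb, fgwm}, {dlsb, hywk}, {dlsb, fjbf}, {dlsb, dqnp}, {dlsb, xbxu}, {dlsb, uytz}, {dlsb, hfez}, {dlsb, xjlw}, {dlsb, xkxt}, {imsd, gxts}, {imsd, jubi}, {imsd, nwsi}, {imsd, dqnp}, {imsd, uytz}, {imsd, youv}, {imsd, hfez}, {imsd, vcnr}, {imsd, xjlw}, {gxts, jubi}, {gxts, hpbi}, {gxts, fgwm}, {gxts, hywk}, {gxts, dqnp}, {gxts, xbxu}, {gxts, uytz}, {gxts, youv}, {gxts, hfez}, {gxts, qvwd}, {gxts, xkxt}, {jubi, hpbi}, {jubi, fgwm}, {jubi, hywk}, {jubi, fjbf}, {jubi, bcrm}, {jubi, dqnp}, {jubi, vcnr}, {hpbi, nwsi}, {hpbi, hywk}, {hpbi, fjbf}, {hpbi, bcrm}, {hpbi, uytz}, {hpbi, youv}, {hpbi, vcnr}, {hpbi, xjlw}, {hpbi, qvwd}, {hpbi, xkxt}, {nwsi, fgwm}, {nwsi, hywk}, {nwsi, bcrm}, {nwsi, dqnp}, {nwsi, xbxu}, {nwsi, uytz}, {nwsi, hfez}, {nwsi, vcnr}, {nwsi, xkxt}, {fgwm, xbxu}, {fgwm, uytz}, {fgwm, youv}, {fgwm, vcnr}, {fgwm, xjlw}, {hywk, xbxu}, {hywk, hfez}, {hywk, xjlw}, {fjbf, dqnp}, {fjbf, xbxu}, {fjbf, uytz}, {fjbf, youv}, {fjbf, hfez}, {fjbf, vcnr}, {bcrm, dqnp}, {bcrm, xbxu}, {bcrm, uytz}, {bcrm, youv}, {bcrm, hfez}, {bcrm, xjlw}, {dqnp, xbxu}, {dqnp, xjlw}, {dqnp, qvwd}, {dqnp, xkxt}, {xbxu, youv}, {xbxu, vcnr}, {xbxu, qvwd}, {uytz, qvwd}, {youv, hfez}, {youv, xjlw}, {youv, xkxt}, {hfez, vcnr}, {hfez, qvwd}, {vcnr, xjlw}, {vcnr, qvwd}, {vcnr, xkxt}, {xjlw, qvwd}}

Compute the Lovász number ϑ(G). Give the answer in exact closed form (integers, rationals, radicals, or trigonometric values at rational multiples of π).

deg(bcrm) = 15; N(bcrm) = {tngn, yjyc, adsd, idqa, fseb, gbbf, jubi, hpbi, nwsi, dqnp, xbxu, uytz, youv, hfez, xjlw}.
N(fseb) = {lvgp, idqa, luht, dlsb, jubi, fgwm, hywk, bcrm, dqnp, uytz, youv, hfez, vcnr, qvwd, xkxt}, |N(fseb)| = 15.
Vertex luht has 15 neighbors: tngn, adsd, fseb, gbbf, imsd, jubi, nwsi, hywk, fjbf, xbxu, uytz, youv, xjlw, qvwd, xkxt.
N(gxts) = {tngn, adsd, idqa, imsd, jubi, hpbi, fgwm, hywk, dqnp, xbxu, uytz, youv, hfez, qvwd, xkxt}, |N(gxts)| = 15.
Every vertex has degree 15 (N=28); this is K(8,2), the Kneser graph.
The 3 distinct eigenvalues: [15.0, 1.0, -5.0].
−28·(-5) / ((15)−(-5)) = 7 = ϑ(G).
= 7.0000… (decimal).

7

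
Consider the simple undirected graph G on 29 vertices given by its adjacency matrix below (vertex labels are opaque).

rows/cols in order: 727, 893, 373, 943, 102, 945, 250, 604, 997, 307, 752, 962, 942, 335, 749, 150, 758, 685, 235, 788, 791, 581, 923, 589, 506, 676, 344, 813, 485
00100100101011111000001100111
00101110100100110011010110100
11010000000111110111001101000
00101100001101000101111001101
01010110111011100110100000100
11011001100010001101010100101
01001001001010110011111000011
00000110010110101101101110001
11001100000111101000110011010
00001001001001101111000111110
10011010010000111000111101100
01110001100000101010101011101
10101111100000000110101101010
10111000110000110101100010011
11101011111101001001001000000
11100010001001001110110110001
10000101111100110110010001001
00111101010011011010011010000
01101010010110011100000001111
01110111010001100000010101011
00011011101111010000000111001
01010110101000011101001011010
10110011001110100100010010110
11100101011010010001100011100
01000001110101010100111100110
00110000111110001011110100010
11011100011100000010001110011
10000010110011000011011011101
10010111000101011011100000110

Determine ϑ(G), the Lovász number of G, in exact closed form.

sqrt(29)

Vertex 506 has 14 neighbors: 893, 604, 997, 307, 962, 335, 150, 685, 791, 581, 923, 589, 344, 813.
deg(997) = 14; N(997) = {727, 893, 102, 945, 962, 942, 335, 749, 758, 791, 581, 506, 676, 813}.
N(676) = {373, 943, 997, 307, 752, 962, 942, 758, 235, 788, 791, 581, 589, 813}, |N(676)| = 14.
deg(335) = 14; N(335) = {727, 373, 943, 102, 997, 307, 749, 150, 685, 788, 791, 506, 813, 485}.
Every vertex has degree 14 (N=29); Paley(29): SR with (k,λ,μ)=(14,6,7).
spec(A) ≈ [14.0, 2.1926, -3.1926] (distinct, 4 d.p.).
λ_max=14, λ_min=-sqrt(29)/2 - 1/2; ϑ = −29·λ_min/(λ_max−λ_min) = sqrt(29).
Numerically 5.38516481.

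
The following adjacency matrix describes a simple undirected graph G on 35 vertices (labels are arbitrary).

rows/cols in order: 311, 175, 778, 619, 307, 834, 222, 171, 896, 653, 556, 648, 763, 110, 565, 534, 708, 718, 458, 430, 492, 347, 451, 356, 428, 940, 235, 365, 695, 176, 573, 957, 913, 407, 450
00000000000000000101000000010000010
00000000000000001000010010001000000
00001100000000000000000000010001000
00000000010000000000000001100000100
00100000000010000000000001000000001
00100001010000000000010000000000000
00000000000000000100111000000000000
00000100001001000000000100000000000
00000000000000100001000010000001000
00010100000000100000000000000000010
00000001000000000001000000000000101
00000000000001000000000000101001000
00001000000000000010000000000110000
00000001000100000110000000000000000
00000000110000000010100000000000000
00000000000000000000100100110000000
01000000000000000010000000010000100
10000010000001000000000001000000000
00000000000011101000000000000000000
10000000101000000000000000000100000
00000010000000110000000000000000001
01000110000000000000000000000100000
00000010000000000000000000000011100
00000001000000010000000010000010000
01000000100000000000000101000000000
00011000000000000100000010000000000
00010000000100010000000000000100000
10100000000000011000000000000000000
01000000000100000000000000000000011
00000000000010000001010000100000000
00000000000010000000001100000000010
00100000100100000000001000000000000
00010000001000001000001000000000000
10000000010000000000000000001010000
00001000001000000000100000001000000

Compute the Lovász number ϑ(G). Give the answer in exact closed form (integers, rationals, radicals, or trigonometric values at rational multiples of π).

deg(492) = 4; N(492) = {222, 565, 534, 450}.
deg(428) = 4; N(428) = {175, 896, 356, 940}.
N(778) = {307, 834, 365, 957}, |N(778)| = 4.
N(110) = {171, 648, 718, 458}, |N(110)| = 4.
G on 35 vertices is 4-regular; this is K(7,3), the Kneser graph.
spec(A) ≈ [4.0, 2.0, -1.0, -3.0] (distinct, 5 d.p.).
Lovász (edge-transitive): ϑ = −35·(-3)/((4)−(-3)) = 15.
= 15.00000000… (decimal).

15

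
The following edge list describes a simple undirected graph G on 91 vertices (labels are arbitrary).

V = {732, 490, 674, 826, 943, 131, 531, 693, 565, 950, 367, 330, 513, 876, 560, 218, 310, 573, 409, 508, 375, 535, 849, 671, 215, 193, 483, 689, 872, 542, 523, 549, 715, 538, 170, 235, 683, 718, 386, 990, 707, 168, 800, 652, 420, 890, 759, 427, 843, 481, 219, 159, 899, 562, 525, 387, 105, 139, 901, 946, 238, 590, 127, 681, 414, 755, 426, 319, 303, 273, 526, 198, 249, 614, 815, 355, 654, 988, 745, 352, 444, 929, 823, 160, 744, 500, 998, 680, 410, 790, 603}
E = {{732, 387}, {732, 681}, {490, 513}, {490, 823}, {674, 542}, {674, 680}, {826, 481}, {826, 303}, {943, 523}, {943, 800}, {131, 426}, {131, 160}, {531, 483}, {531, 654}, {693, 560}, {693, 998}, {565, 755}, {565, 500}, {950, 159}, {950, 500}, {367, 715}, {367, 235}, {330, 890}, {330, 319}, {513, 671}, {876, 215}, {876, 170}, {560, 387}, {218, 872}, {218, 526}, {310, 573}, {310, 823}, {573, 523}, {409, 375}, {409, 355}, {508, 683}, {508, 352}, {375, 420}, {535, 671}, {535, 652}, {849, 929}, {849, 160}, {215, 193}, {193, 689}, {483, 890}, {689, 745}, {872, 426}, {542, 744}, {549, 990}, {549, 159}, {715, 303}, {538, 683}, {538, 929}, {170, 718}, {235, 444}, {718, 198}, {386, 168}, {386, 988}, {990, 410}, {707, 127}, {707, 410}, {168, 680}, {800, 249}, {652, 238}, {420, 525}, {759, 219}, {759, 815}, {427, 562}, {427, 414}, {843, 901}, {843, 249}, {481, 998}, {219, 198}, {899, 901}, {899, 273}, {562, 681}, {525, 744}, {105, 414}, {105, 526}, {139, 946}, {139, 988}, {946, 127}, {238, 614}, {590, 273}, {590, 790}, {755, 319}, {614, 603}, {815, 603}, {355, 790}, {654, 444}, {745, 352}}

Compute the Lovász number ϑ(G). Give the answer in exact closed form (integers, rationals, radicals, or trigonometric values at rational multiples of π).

Vertex 168 has 2 neighbors: 386, 680.
Vertex 542 has 2 neighbors: 674, 744.
Vertex 513 has 2 neighbors: 490, 671.
Vertex 759 has 2 neighbors: 219, 815.
Every vertex has degree 2 (N=91); the odd cycle C_{91}.
spec(A) ≈ [2.0, 1.995235, 1.980961, 1.957247, 1.924206, 1.881995, 1.830816, 1.770912, 1.702569, 1.626112, 1.541906, 1.450353, 1.351887, 1.24698, 1.136129, 1.019865, 0.898741, 0.773333, 0.644241, 0.512078, 0.377475, 0.241073, 0.103523, -0.034521, -0.172401, -0.309459, -0.445042, -0.578504, -0.70921, -0.836536, -0.959875, -1.07864, -1.192265, -1.300208, -1.401955, -1.497021, -1.584954, -1.665333, -1.737776, -1.801938, -1.857512, -1.904235, -1.941884, -1.970278, -1.989283, -1.998808] (distinct, 6 d.p.).
Lovász (edge-transitive): ϑ = −91·(-2*cos(pi/91))/((2)−(-2*cos(pi/91))) = 91*cos(pi/91)/(cos(pi/91) + 1).
= 45.4864402… (decimal).
Lovász sandwich 45 ≤ 91*cos(pi/91)/(cos(pi/91) + 1) ≤ 46: both strict.

91*cos(pi/91)/(cos(pi/91) + 1)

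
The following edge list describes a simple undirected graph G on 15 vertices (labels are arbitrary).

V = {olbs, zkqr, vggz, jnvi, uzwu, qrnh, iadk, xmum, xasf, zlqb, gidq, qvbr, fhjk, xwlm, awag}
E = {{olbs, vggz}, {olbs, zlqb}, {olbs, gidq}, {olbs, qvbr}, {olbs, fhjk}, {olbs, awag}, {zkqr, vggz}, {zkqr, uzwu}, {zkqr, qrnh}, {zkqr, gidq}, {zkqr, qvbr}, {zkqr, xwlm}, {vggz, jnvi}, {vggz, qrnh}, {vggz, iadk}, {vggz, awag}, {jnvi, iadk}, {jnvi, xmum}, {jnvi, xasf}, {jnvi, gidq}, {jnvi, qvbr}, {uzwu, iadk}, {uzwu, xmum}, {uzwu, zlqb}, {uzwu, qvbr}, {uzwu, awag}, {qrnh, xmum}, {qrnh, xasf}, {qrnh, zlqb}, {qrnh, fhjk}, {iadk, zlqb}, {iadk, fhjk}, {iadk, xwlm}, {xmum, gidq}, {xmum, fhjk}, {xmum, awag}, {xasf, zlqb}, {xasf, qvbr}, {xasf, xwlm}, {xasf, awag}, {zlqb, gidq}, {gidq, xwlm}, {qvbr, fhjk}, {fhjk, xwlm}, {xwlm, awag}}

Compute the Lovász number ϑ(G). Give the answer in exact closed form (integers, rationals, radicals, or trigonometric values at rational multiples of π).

Vertex jnvi has 6 neighbors: vggz, iadk, xmum, xasf, gidq, qvbr.
Vertex vggz has 6 neighbors: olbs, zkqr, jnvi, qrnh, iadk, awag.
Vertex gidq has 6 neighbors: olbs, zkqr, jnvi, xmum, zlqb, xwlm.
N(zlqb) = {olbs, uzwu, qrnh, iadk, xasf, gidq}, |N(zlqb)| = 6.
Regular of degree 6 on 15 vertices: this is K(6,2), the Kneser graph.
The 3 distinct eigenvalues: [6.0, 1.0, -3.0].
Lovász (edge-transitive): ϑ = −15·(-3)/((6)−(-3)) = 5.
ϑ(G) ≈ 5.0000.

5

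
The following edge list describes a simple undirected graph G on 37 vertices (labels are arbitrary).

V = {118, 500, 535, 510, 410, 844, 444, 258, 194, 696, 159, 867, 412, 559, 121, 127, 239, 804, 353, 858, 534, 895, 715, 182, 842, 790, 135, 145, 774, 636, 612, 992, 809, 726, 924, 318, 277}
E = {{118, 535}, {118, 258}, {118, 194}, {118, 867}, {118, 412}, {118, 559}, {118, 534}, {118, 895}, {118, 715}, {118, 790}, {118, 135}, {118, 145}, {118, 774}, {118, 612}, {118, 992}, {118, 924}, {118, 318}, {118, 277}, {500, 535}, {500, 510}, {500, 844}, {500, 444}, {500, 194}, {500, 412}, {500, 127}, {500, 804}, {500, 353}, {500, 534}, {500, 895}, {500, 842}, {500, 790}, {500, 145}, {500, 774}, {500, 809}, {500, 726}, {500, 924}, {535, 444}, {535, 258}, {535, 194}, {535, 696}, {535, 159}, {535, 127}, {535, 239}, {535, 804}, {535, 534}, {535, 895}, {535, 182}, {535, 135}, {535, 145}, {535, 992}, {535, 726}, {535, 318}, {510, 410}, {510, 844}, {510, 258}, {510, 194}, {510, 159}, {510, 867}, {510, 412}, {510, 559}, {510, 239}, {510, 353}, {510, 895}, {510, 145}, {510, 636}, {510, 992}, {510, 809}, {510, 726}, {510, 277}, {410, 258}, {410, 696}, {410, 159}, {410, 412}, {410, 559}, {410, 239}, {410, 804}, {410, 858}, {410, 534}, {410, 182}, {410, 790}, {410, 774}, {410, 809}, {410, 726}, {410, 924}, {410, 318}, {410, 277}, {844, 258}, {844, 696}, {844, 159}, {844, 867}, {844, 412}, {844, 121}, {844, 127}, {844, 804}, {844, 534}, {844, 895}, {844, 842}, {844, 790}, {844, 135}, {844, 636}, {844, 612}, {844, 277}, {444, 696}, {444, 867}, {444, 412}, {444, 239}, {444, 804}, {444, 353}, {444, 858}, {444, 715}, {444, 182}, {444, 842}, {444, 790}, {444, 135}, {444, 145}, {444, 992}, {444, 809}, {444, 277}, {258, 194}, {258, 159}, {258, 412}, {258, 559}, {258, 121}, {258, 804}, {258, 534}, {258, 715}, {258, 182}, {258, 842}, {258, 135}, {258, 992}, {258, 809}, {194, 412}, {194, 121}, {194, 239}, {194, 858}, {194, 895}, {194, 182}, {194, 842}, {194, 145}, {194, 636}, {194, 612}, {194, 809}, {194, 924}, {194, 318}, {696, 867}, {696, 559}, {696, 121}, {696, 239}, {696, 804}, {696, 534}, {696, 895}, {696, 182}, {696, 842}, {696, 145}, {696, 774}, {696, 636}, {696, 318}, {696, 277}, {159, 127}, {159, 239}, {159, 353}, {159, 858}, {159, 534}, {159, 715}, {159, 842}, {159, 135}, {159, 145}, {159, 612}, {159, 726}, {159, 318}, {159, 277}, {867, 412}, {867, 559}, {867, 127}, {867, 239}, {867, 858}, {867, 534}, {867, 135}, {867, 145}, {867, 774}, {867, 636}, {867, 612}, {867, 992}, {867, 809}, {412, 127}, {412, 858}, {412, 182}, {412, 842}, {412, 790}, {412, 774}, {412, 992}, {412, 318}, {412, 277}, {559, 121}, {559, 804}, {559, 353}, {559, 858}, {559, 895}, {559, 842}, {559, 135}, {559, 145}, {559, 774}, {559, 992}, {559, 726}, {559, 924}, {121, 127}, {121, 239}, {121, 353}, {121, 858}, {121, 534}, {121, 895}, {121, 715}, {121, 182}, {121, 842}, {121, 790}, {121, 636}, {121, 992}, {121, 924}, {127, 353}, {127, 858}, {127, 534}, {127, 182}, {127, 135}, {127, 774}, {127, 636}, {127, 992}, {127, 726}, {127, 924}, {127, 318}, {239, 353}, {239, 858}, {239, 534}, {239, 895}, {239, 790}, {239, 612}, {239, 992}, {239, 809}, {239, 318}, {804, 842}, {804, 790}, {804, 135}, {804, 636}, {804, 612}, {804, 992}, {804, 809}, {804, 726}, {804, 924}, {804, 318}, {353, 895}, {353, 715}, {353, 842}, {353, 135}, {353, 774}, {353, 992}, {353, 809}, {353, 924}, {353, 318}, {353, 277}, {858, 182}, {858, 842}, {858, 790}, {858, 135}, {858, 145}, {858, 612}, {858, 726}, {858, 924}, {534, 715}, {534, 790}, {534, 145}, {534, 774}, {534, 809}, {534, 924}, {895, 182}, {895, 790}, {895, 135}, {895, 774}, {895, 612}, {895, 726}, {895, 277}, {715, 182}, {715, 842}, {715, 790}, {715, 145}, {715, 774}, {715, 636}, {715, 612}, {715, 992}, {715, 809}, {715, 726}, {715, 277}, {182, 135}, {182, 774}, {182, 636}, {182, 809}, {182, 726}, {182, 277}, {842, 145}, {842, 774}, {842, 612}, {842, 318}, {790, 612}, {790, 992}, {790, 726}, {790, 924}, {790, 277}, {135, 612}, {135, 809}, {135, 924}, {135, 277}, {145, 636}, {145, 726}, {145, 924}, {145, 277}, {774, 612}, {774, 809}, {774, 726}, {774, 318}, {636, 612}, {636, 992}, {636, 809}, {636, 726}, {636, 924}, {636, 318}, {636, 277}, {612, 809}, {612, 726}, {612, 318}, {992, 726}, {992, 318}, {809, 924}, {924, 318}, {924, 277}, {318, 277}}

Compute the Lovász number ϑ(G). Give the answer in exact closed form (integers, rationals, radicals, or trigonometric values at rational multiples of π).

sqrt(37)

deg(559) = 18; N(559) = {118, 510, 410, 258, 696, 867, 121, 804, 353, 858, 895, 842, 135, 145, 774, 992, 726, 924}.
Vertex 318 has 18 neighbors: 118, 535, 410, 194, 696, 159, 412, 127, 239, 804, 353, 842, 774, 636, 612, 992, 924, 277.
deg(612) = 18; N(612) = {118, 844, 194, 159, 867, 239, 804, 858, 895, 715, 842, 790, 135, 774, 636, 809, 726, 318}.
deg(696) = 18; N(696) = {535, 410, 844, 444, 867, 559, 121, 239, 804, 534, 895, 182, 842, 145, 774, 636, 318, 277}.
deg(v) = 18 for all v (|V|=37); SR(37,18,8,9) — a Paley graph.
The 3 distinct eigenvalues: [18.0, 2.5414, -3.5414].
Lovász: ϑ = −37(-sqrt(37)/2 - 1/2)/(18+-(-sqrt(37)/2 - 1/2)) = sqrt(37).
≈ 6.0828 (to 4 d.p.).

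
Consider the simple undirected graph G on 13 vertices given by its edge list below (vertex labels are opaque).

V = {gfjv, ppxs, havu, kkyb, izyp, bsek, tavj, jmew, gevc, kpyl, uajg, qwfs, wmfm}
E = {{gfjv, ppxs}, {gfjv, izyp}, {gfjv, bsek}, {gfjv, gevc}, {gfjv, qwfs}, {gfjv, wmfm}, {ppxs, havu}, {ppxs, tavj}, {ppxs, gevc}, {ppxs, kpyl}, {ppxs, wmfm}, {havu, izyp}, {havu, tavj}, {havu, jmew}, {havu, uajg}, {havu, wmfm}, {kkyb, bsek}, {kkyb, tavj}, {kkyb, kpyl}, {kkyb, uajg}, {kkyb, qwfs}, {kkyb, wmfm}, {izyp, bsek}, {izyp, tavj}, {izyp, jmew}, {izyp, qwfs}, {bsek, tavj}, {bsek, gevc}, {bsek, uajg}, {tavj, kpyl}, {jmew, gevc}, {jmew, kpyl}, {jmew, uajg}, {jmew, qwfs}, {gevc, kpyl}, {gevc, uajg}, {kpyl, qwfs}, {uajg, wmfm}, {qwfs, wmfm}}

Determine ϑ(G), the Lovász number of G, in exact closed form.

sqrt(13)

Vertex gfjv has 6 neighbors: ppxs, izyp, bsek, gevc, qwfs, wmfm.
deg(izyp) = 6; N(izyp) = {gfjv, havu, bsek, tavj, jmew, qwfs}.
Vertex uajg has 6 neighbors: havu, kkyb, bsek, jmew, gevc, wmfm.
deg(qwfs) = 6; N(qwfs) = {gfjv, kkyb, izyp, jmew, kpyl, wmfm}.
6-regular, N=13; strongly regular (13,6,2,3).
Distinct eigenvalues (to 5 d.p.): [6.0, 1.30278, -2.30278].
ϑ = −N·λ_min/(λ_max−λ_min) = −13·(-sqrt(13)/2 - 1/2)/(6−(-sqrt(13)/2 - 1/2)) = sqrt(13).
≈ 3.6056 (to 4 d.p.).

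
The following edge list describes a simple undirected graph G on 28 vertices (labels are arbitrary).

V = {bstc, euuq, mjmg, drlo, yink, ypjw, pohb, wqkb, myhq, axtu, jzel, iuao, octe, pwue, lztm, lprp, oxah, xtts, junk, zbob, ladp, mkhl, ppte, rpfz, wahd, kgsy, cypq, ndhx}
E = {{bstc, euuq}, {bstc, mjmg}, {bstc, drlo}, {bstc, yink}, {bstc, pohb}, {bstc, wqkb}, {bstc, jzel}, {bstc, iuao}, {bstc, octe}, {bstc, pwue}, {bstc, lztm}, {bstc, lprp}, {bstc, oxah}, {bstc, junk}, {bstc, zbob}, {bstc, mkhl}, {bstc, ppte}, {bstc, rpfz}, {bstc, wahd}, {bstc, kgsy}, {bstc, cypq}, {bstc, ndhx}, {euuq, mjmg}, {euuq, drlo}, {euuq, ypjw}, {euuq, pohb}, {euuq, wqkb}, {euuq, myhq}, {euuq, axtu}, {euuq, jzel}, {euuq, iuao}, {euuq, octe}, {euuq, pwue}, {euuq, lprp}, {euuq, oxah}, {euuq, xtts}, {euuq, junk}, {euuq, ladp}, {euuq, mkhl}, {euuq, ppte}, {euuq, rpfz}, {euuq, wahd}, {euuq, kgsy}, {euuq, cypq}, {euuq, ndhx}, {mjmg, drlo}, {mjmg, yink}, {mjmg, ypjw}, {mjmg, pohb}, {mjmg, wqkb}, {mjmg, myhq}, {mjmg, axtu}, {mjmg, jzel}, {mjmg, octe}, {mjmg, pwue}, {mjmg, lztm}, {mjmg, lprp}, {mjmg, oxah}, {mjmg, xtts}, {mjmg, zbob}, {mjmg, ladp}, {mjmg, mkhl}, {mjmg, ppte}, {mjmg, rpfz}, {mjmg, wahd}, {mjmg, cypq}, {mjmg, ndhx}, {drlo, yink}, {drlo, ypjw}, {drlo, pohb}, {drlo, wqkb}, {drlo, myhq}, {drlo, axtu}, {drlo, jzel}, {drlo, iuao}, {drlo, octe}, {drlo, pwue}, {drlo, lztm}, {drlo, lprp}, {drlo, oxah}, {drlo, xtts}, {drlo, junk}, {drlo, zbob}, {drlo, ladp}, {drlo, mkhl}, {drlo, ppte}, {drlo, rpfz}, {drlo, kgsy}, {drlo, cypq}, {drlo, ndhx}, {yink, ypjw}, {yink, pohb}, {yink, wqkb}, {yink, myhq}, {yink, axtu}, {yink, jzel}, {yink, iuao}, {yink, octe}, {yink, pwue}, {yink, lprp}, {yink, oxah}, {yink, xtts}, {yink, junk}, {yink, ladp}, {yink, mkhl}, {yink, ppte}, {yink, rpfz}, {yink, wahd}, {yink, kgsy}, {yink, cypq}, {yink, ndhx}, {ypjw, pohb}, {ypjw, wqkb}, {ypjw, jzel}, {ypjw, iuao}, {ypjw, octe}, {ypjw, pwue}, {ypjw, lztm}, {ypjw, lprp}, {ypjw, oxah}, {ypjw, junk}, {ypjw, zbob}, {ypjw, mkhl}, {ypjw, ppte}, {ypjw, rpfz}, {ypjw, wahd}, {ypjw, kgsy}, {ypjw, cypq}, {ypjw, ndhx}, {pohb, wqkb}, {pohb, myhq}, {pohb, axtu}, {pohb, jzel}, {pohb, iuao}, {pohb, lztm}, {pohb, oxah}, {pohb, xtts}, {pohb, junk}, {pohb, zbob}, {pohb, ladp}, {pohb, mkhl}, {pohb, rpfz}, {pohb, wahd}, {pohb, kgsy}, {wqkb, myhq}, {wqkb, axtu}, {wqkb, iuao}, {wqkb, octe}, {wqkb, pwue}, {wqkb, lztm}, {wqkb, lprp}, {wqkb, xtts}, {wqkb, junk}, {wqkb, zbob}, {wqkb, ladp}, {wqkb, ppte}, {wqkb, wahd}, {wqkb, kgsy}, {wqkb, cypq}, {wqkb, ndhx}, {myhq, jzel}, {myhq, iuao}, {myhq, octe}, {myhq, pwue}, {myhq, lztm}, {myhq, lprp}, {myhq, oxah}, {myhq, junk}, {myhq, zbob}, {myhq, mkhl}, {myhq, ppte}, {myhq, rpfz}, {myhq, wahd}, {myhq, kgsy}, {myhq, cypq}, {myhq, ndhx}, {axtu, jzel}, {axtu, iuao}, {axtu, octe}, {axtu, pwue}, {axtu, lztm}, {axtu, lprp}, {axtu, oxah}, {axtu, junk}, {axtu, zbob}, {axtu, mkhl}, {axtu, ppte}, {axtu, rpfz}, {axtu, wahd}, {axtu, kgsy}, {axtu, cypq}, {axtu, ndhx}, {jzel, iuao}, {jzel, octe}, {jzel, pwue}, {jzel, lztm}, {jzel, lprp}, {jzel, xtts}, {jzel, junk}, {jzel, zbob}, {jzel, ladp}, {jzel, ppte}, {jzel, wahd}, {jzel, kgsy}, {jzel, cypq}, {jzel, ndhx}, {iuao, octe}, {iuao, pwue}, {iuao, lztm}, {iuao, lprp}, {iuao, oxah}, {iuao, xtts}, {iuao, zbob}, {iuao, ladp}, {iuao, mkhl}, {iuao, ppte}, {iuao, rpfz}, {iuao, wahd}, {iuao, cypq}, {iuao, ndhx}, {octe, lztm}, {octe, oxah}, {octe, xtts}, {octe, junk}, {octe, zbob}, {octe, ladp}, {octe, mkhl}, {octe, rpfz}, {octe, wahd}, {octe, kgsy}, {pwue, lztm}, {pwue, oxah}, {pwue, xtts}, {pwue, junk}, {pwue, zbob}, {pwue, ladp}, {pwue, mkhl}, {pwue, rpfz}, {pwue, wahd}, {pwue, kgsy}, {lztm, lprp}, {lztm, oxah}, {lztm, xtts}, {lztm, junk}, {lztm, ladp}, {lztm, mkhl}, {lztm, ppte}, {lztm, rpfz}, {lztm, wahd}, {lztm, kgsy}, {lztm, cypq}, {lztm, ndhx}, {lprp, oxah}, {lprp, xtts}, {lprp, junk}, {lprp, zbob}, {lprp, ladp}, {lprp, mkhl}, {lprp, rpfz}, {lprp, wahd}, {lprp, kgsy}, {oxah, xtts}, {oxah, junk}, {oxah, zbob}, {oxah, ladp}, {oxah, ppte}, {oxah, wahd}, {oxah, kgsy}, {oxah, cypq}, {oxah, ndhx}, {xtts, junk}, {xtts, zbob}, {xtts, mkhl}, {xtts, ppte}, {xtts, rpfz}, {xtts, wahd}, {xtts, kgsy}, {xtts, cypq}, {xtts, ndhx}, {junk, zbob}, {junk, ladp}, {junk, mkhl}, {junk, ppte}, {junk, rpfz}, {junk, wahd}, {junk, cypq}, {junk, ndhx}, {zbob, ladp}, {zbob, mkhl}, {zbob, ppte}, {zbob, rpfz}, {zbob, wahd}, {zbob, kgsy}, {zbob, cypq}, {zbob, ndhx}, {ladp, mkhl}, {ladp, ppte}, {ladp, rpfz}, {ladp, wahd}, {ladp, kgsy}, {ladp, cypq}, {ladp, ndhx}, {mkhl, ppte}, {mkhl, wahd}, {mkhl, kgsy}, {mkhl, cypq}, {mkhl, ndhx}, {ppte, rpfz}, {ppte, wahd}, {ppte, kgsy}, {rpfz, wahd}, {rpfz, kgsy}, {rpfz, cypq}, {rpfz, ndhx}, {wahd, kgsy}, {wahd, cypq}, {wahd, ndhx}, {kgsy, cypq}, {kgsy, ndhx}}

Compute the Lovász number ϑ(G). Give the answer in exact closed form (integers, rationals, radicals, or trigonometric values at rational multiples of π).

N(pwue) = {bstc, euuq, mjmg, drlo, yink, ypjw, wqkb, myhq, axtu, jzel, iuao, lztm, oxah, xtts, junk, zbob, ladp, mkhl, rpfz, wahd, kgsy}, |N(pwue)| = 21.
Vertex ladp has 22 neighbors: euuq, mjmg, drlo, yink, pohb, wqkb, jzel, iuao, octe, pwue, lztm, lprp, oxah, junk, zbob, mkhl, ppte, rpfz, wahd, kgsy, cypq, ndhx.
Vertex myhq has 22 neighbors: euuq, mjmg, drlo, yink, pohb, wqkb, jzel, iuao, octe, pwue, lztm, lprp, oxah, junk, zbob, mkhl, ppte, rpfz, wahd, kgsy, cypq, ndhx.
N(iuao) = {bstc, euuq, drlo, yink, ypjw, pohb, wqkb, myhq, axtu, jzel, octe, pwue, lztm, lprp, oxah, xtts, zbob, ladp, mkhl, ppte, rpfz, wahd, cypq, ndhx}, |N(iuao)| = 24.
6 parts of sizes [7, 6, 5, 4, 4, 2]; α(G) = 7 = ϑ (perfect).
ϑ(G) ≈ 7.00000000.
7 ≤ 7 ≤ 7: collapsed.

7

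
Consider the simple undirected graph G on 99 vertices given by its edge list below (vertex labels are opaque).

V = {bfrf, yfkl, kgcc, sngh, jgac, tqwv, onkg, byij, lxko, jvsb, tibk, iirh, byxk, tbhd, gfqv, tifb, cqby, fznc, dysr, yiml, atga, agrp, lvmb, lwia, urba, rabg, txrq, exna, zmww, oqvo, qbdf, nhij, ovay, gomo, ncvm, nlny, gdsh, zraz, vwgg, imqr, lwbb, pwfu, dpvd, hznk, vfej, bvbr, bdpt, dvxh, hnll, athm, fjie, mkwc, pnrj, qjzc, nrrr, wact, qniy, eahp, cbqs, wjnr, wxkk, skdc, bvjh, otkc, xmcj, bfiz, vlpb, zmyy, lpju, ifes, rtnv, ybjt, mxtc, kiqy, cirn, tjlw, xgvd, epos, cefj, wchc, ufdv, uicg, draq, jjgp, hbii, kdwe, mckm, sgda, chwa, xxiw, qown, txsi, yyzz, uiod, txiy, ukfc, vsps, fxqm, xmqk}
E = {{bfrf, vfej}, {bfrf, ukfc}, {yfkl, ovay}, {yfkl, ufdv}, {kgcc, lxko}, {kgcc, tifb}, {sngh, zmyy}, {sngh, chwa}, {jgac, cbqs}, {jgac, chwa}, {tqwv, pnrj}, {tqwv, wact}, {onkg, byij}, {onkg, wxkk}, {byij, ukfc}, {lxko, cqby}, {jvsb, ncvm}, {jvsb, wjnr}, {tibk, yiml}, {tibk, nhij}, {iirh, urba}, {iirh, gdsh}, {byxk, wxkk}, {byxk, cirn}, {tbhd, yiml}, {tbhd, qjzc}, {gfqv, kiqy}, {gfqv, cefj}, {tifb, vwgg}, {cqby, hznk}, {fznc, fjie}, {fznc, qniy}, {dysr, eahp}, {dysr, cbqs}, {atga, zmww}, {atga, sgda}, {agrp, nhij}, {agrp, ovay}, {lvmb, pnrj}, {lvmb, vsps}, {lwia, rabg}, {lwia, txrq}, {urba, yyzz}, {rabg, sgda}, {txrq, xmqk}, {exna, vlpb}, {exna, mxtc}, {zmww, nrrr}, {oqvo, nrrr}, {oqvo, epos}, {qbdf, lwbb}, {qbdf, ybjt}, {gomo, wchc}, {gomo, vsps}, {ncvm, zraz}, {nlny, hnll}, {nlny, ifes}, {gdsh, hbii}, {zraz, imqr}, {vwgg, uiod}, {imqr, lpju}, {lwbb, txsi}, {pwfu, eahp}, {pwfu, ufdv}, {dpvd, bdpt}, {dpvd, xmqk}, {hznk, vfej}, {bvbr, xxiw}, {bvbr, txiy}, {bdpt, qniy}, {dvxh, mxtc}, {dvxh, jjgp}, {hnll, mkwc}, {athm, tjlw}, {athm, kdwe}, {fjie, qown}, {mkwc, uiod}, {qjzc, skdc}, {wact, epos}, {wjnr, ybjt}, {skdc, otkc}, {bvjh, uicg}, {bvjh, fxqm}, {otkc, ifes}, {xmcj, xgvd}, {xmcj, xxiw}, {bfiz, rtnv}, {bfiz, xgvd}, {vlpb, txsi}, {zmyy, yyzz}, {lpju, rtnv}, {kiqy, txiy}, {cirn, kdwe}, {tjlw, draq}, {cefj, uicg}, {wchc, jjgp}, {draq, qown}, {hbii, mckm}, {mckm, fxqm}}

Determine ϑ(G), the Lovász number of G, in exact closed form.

Vertex mxtc has 2 neighbors: exna, dvxh.
N(wjnr) = {jvsb, ybjt}, |N(wjnr)| = 2.
Vertex zmww has 2 neighbors: atga, nrrr.
deg(pnrj) = 2; N(pnrj) = {tqwv, lvmb}.
Regular of degree 2 on 99 vertices: this is C_{99}, the 99-cycle.
A has 50 distinct eigenvalues ≈ [2.0, 1.995973, 1.98391, 1.963857, 1.935897, 1.900142, 1.856736, 1.805853, 1.747699, 1.682507, 1.610541, 1.532089, 1.447468, 1.357019, 1.261105, 1.160114, 1.054451, 0.944542, 0.83083, 0.713772, 0.593841, 0.471518, 0.347296, 0.221676, 0.095164, -0.031732, -0.1585, -0.28463, -0.409613, -0.532948, -0.654136, -0.77269, -0.888133, -1.0, -1.10784, -1.211219, -1.309721, -1.40295, -1.490529, -1.572106, -1.647353, -1.715967, -1.777671, -1.832217, -1.879385, -1.918986, -1.95086, -1.974878, -1.990944, -1.998993].
−99·(-2*cos(pi/99)) / ((2)−(-2*cos(pi/99))) = 99*cos(pi/99)/(cos(pi/99) + 1) = ϑ(G).
ϑ(G) ≈ 49.4875.
α=49, χ(Ḡ)=50; ϑ=99*cos(pi/99)/(cos(pi/99) + 1) lies between (both strict).

99*cos(pi/99)/(cos(pi/99) + 1)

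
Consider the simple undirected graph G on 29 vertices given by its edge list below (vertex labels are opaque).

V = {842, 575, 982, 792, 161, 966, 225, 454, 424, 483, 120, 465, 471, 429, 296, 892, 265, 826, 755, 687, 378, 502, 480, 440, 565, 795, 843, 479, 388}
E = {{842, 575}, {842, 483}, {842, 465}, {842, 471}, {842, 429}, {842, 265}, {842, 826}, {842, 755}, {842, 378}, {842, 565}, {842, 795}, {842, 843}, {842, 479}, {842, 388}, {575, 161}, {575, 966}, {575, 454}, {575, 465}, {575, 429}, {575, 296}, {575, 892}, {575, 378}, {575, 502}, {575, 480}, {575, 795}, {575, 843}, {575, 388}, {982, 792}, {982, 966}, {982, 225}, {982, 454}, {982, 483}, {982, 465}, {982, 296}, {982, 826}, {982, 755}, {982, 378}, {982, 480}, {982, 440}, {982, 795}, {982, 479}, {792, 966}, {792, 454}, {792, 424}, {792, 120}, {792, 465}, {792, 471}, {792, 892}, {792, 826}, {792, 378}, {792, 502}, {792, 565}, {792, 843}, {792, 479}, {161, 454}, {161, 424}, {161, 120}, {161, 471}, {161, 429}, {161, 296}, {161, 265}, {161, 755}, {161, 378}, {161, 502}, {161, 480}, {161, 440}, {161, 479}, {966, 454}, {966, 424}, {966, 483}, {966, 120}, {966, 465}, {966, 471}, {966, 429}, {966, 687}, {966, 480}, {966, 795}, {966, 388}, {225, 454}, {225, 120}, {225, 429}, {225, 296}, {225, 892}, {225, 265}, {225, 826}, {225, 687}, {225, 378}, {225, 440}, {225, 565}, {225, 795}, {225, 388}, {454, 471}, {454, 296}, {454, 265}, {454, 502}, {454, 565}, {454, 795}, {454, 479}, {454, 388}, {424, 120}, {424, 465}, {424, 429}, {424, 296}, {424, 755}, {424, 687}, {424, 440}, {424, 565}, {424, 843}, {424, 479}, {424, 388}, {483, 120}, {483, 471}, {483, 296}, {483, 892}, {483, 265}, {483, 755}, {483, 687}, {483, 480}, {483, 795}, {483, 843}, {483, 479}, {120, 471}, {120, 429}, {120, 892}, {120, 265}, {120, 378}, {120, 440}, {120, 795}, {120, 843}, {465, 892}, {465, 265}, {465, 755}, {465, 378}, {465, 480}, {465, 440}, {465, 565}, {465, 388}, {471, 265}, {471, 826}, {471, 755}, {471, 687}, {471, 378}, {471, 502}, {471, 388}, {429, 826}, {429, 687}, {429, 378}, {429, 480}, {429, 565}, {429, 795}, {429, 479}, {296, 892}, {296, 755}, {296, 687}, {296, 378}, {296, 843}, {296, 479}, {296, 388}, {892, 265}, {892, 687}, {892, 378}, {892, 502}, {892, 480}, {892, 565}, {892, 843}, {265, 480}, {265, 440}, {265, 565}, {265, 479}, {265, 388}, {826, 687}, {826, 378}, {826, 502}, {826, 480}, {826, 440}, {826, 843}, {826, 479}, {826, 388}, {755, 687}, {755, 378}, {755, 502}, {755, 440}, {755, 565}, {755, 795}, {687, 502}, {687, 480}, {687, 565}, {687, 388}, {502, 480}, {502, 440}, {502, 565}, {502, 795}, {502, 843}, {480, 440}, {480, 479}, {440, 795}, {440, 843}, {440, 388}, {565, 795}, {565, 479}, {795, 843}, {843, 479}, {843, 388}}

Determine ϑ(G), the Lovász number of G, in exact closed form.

sqrt(29)

deg(575) = 14; N(575) = {842, 161, 966, 454, 465, 429, 296, 892, 378, 502, 480, 795, 843, 388}.
Vertex 424 has 14 neighbors: 792, 161, 966, 120, 465, 429, 296, 755, 687, 440, 565, 843, 479, 388.
Vertex 687 has 14 neighbors: 966, 225, 424, 483, 471, 429, 296, 892, 826, 755, 502, 480, 565, 388.
Vertex 479 has 14 neighbors: 842, 982, 792, 161, 454, 424, 483, 429, 296, 265, 826, 480, 565, 843.
Every vertex has degree 14 (N=29); strongly regular (29,14,6,7).
The 3 distinct eigenvalues: [14.0, 2.1926, -3.1926].
ϑ = −N·λ_min/(λ_max−λ_min) = −29·(-sqrt(29)/2 - 1/2)/(14−(-sqrt(29)/2 - 1/2)) = sqrt(29).
= 5.3852… (decimal).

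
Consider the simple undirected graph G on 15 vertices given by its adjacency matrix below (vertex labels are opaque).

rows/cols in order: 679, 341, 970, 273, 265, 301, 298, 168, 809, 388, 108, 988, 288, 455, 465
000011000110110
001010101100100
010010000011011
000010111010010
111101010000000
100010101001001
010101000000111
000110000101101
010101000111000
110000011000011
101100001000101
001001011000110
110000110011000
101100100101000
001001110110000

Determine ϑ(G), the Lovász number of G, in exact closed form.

deg(465) = 6; N(465) = {970, 301, 298, 168, 388, 108}.
N(108) = {679, 970, 273, 809, 288, 465}, |N(108)| = 6.
N(809) = {341, 273, 301, 388, 108, 988}, |N(809)| = 6.
Vertex 273 has 6 neighbors: 265, 298, 168, 809, 108, 455.
G on 15 vertices is 6-regular; this is K(6,2), the Kneser graph.
The 3 distinct eigenvalues: [6.0, 1.0, -3.0].
Lovász: ϑ = −15(-3)/(6+-1*(-3)) = 5.
= 5.0000000… (decimal).

5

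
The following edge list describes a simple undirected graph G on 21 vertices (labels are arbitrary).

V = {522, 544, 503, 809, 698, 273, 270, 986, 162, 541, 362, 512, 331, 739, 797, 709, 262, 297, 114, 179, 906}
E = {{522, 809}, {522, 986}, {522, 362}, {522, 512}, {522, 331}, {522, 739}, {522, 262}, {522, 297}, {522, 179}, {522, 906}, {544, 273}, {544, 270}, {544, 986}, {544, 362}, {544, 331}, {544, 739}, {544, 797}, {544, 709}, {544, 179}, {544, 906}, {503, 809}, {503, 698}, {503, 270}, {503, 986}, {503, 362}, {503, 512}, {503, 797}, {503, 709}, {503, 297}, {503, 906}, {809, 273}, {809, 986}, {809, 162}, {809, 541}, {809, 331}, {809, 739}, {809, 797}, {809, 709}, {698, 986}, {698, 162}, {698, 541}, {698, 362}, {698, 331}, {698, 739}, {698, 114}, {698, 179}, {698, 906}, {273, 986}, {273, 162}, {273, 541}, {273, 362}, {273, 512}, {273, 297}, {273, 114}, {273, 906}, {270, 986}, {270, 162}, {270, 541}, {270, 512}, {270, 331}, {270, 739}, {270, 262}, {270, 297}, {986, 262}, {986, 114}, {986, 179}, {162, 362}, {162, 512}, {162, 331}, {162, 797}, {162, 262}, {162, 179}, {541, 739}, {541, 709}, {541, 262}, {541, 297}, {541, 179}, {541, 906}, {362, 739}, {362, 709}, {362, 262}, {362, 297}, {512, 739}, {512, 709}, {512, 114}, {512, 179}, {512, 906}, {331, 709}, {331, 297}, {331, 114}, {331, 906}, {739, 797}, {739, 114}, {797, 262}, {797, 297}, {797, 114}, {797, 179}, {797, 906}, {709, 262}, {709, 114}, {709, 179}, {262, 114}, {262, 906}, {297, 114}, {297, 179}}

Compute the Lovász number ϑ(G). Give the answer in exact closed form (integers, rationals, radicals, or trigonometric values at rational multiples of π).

N(522) = {809, 986, 362, 512, 331, 739, 262, 297, 179, 906}, |N(522)| = 10.
Vertex 503 has 10 neighbors: 809, 698, 270, 986, 362, 512, 797, 709, 297, 906.
deg(512) = 10; N(512) = {522, 503, 273, 270, 162, 739, 709, 114, 179, 906}.
N(114) = {698, 273, 986, 512, 331, 739, 797, 709, 262, 297}, |N(114)| = 10.
Every vertex has degree 10 (N=21); Kneser-type, 2-subsets of [7].
A has 3 distinct eigenvalues ≈ [10.0, 1.0, -4.0].
−21·(-4) / ((10)−(-4)) = 6 = ϑ(G).
ϑ(G) ≈ 6.000000.

6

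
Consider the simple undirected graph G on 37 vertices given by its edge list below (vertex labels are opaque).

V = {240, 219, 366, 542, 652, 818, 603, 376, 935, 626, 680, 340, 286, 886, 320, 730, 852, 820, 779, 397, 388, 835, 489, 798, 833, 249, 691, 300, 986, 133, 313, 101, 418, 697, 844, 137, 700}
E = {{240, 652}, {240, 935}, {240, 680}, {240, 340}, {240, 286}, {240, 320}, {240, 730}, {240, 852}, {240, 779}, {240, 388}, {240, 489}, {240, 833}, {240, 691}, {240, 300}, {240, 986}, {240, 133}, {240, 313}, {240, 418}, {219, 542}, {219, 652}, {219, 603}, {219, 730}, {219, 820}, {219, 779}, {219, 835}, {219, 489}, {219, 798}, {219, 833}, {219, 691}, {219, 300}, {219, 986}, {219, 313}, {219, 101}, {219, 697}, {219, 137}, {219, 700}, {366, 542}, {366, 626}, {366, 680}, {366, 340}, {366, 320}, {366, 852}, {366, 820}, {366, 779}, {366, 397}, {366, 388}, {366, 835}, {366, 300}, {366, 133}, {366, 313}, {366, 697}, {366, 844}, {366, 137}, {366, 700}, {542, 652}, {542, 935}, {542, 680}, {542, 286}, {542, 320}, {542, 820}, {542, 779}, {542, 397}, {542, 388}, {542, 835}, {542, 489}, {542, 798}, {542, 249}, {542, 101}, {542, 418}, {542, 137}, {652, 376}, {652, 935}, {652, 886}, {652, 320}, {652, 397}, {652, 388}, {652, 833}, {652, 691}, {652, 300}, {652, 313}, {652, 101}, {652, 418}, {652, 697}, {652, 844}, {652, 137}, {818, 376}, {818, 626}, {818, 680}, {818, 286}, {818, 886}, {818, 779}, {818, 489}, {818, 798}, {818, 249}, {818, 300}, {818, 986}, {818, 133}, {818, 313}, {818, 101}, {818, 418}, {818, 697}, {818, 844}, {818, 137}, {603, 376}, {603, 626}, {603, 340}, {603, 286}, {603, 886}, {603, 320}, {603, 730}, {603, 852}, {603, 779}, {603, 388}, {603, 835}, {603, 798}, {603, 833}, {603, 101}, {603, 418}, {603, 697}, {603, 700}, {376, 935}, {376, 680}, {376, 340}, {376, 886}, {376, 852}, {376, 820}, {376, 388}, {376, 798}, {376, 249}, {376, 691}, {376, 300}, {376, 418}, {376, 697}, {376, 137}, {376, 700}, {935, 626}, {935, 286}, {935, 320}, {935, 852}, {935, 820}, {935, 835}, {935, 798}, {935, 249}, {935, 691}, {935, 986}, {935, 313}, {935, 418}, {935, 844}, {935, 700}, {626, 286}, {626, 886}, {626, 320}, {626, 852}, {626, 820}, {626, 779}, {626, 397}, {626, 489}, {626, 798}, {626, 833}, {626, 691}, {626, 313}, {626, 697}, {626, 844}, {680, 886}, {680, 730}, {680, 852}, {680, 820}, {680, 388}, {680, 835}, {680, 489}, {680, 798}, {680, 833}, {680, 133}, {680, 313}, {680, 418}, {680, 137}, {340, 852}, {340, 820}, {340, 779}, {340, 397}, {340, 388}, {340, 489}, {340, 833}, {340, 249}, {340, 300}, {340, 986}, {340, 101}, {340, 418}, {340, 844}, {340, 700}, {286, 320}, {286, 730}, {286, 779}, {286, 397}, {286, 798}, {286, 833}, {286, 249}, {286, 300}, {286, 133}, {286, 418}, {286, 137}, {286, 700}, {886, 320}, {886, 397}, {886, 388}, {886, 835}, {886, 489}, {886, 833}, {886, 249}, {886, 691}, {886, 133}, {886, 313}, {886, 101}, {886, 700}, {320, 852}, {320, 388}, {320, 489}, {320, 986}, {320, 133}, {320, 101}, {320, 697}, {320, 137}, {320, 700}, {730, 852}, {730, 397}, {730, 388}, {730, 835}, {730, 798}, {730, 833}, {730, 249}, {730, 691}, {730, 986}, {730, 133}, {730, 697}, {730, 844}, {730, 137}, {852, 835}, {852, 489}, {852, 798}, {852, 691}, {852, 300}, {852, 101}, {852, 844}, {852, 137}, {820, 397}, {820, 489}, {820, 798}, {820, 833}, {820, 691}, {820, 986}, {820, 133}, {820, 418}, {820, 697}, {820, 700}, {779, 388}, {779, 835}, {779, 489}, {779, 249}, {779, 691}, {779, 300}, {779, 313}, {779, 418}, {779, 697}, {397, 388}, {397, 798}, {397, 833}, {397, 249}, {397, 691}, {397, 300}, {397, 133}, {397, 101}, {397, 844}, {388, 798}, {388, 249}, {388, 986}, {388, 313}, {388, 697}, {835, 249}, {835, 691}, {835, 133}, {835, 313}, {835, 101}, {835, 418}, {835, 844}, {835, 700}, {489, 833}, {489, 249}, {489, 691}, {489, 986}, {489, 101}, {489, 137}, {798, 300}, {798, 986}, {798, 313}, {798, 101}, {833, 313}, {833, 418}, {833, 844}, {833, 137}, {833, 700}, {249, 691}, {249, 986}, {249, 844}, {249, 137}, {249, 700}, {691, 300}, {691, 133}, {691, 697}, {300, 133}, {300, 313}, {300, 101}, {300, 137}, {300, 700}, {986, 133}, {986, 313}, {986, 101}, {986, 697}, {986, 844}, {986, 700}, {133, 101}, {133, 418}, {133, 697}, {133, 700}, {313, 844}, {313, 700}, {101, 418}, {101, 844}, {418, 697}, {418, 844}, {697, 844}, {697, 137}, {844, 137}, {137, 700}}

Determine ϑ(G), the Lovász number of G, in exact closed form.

deg(542) = 18; N(542) = {219, 366, 652, 935, 680, 286, 320, 820, 779, 397, 388, 835, 489, 798, 249, 101, 418, 137}.
deg(697) = 18; N(697) = {219, 366, 652, 818, 603, 376, 626, 320, 730, 820, 779, 388, 691, 986, 133, 418, 844, 137}.
Vertex 700 has 18 neighbors: 219, 366, 603, 376, 935, 340, 286, 886, 320, 820, 835, 833, 249, 300, 986, 133, 313, 137.
N(626) = {366, 818, 603, 935, 286, 886, 320, 852, 820, 779, 397, 489, 798, 833, 691, 313, 697, 844}, |N(626)| = 18.
Regular of degree 18 on 37 vertices: Paley(37): SR with (k,λ,μ)=(18,8,9).
A has 3 distinct eigenvalues ≈ [18.0, 2.5414, -3.5414].
ϑ = −N·λ_min/(λ_max−λ_min) = −37·(-sqrt(37)/2 - 1/2)/(18−(-sqrt(37)/2 - 1/2)) = sqrt(37).
= 6.08276253… (decimal).

sqrt(37)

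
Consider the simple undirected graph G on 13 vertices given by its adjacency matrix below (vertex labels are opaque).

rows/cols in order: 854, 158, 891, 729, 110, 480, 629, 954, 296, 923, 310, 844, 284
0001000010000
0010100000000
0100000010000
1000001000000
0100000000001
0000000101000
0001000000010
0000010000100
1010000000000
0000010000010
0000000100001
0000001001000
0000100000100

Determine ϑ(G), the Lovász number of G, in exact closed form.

Vertex 158 has 2 neighbors: 891, 110.
Vertex 891 has 2 neighbors: 158, 296.
N(954) = {480, 310}, |N(954)| = 2.
deg(110) = 2; N(110) = {158, 284}.
deg(v) = 2 for all v (|V|=13); this is C_{13}, the 13-cycle.
A has 7 distinct eigenvalues ≈ [2.0, 1.7709, 1.1361, 0.2411, -0.7092, -1.497, -1.9419].
λ_max=2, λ_min=-2*cos(pi/13); ϑ = −13·λ_min/(λ_max−λ_min) = 13*cos(pi/13)/(cos(pi/13) + 1).
Numerically 6.404168563.
Lovász sandwich 6 ≤ 13*cos(pi/13)/(cos(pi/13) + 1) ≤ 7: both strict.

13*cos(pi/13)/(cos(pi/13) + 1)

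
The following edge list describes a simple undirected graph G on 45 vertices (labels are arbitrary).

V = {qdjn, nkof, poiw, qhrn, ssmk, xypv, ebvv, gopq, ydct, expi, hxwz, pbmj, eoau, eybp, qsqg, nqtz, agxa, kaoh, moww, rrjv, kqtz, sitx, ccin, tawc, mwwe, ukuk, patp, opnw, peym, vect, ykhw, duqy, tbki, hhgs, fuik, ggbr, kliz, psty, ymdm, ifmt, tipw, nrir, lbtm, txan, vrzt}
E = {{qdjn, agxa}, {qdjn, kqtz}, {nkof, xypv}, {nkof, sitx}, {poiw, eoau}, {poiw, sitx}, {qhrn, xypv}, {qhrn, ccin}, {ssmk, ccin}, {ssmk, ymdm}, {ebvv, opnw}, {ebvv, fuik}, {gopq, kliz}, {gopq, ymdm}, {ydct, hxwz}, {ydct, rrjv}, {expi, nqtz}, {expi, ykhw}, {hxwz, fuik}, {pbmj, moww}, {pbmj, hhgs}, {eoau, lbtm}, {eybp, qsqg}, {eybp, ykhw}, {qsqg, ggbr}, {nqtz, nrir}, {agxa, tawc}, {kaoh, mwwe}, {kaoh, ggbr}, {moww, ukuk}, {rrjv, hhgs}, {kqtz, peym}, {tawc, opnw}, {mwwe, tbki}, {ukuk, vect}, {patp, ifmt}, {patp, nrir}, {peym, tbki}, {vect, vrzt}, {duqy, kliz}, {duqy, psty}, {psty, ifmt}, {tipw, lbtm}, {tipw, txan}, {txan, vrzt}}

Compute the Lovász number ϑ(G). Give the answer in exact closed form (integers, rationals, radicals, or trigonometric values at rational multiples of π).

45*cos(pi/45)/(cos(pi/45) + 1)

N(fuik) = {ebvv, hxwz}, |N(fuik)| = 2.
deg(lbtm) = 2; N(lbtm) = {eoau, tipw}.
Vertex agxa has 2 neighbors: qdjn, tawc.
Vertex rrjv has 2 neighbors: ydct, hhgs.
Regular of degree 2 on 45 vertices: a single 45-cycle (edge-transitive).
Distinct eigenvalues (to 4 d.p.): [2.0, 1.9805, 1.9225, 1.8271, 1.6961, 1.5321, 1.3383, 1.1184, 0.8767, 0.618, 0.3473, 0.0698, -0.2091, -0.4838, -0.7492, -1.0, -1.2313, -1.4387, -1.618, -1.7659, -1.8794, -1.9563, -1.9951].
−45·(-2*cos(pi/45)) / ((2)−(-2*cos(pi/45))) = 45*cos(pi/45)/(cos(pi/45) + 1) = ϑ(G).
= 22.4726… (decimal).
22 ≤ 45*cos(pi/45)/(cos(pi/45) + 1) ≤ 23: both strict.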